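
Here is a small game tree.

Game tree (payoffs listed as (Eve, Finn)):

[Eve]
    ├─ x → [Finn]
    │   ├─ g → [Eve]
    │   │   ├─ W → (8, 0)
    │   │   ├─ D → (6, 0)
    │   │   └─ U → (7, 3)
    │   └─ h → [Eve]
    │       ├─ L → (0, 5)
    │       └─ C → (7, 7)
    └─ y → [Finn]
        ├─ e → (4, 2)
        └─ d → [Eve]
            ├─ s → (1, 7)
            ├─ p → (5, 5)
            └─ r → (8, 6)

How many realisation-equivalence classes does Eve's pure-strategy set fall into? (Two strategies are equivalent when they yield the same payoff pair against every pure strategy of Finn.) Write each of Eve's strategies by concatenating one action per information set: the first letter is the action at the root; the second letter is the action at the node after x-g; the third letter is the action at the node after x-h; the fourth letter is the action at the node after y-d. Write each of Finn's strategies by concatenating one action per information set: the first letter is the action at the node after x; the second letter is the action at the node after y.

9

Eve has 36 pure strategies: xWLs, xWLp, xWLr, xWCs, xWCp, xWCr, xDLs, xDLp, xDLr, xDCs, xDCp, xDCr, xULs, xULp, xULr, xUCs, xUCp, xUCr, yWLs, yWLp, yWLr, yWCs, yWCp, yWCr, yDLs, yDLp, yDLr, yDCs, yDCp, yDCr, yULs, yULp, yULr, yUCs, yUCp, yUCr. Columns: ge, gd, he, hd.
{xWLs, xWLp, xWLr} → row (8,0) (8,0) (0,5) (0,5)
{xWCs, xWCp, xWCr} → row (8,0) (8,0) (7,7) (7,7)
{xDLs, xDLp, xDLr} → row (6,0) (6,0) (0,5) (0,5)
{xDCs, xDCp, xDCr} → row (6,0) (6,0) (7,7) (7,7)
{xULs, xULp, xULr} → row (7,3) (7,3) (0,5) (0,5)
{xUCs, xUCp, xUCr} → row (7,3) (7,3) (7,7) (7,7)
{yWLs, yWCs, yDLs, yDCs, yULs, yUCs} → row (4,2) (1,7) (4,2) (1,7)
{yWLp, yWCp, yDLp, yDCp, yULp, yUCp} → row (4,2) (5,5) (4,2) (5,5)
{yWLr, yWCr, yDLr, yDCr, yULr, yUCr} → row (4,2) (8,6) (4,2) (8,6)
That's 9 distinct rows out of 36 strategies.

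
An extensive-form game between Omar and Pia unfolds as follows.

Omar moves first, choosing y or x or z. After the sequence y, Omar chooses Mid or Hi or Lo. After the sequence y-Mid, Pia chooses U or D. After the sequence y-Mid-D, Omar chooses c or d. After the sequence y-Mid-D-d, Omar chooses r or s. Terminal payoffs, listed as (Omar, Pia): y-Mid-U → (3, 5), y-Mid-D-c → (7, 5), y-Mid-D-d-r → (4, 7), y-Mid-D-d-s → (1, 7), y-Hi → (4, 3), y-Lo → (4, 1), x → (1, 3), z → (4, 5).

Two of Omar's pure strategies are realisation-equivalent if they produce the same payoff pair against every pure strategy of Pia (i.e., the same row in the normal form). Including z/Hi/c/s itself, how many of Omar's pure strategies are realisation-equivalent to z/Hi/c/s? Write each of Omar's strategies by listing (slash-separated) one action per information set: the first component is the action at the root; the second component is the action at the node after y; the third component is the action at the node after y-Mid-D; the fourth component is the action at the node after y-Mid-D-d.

12

Row for z/Hi/c/s (columns U, D): (4,5) (4,5).
Under z/Hi/c/s, Omar's choice at the node after y and at the node after y-Mid-D and at the node after y-Mid-D-d can never be reached regardless of what Pia does, so varying those choices leaves every outcome unchanged.
Holding the reachable choices fixed and varying the unreachable ones freely already gives 3 × 2 × 2 = 12 equivalent strategies.
No other strategy reproduces this row, so those 12 are the full class: z/Mid/c/r, z/Mid/c/s, z/Mid/d/r, z/Mid/d/s, z/Hi/c/r, z/Hi/c/s, z/Hi/d/r, z/Hi/d/s, z/Lo/c/r, z/Lo/c/s, z/Lo/d/r, z/Lo/d/s.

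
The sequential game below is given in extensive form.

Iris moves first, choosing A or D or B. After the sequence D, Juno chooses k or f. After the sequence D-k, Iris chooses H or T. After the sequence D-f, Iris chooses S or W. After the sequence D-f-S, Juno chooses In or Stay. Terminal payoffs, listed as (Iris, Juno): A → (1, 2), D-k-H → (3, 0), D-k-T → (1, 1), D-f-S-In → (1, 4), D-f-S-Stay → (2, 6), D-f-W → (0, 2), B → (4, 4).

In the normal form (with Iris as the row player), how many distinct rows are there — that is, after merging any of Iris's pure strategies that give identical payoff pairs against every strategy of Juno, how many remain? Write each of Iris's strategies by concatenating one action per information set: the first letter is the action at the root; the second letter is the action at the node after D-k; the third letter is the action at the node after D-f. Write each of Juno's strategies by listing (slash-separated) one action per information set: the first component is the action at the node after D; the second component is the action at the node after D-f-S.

Iris has 12 pure strategies: AHS, AHW, ATS, ATW, DHS, DHW, DTS, DTW, BHS, BHW, BTS, BTW. Columns: k/In, k/Stay, f/In, f/Stay.
{AHS, AHW, ATS, ATW} → row (1,2) (1,2) (1,2) (1,2)
{DHS} → row (3,0) (3,0) (1,4) (2,6)
{DHW} → row (3,0) (3,0) (0,2) (0,2)
{DTS} → row (1,1) (1,1) (1,4) (2,6)
{DTW} → row (1,1) (1,1) (0,2) (0,2)
{BHS, BHW, BTS, BTW} → row (4,4) (4,4) (4,4) (4,4)
That's 6 distinct rows out of 12 strategies.

6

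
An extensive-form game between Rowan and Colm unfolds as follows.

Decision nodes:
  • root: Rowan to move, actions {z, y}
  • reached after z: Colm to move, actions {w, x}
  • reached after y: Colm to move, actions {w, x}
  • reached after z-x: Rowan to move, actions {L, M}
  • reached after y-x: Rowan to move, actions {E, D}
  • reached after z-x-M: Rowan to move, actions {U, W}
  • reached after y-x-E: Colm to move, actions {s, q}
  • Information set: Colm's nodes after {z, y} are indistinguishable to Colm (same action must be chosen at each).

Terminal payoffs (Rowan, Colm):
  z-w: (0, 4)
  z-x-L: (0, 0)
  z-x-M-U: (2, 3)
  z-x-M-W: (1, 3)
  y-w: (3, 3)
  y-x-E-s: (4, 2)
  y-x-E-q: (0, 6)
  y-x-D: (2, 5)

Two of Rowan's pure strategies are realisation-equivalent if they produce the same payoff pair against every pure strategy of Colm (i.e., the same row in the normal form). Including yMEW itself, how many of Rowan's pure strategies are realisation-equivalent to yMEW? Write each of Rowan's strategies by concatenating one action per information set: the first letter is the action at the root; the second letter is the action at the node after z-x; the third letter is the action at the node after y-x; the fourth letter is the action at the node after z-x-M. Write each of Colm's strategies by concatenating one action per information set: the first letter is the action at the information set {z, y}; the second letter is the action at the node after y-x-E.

4

Row for yMEW (columns ws, wq, xs, xq): (3,3) (3,3) (4,2) (0,6).
Under yMEW, Rowan's choice at the node after z-x and at the node after z-x-M can never be reached regardless of what Colm does, so varying those choices leaves every outcome unchanged.
Holding the reachable choices fixed and varying the unreachable ones freely already gives 2 × 2 = 4 equivalent strategies.
No other strategy reproduces this row, so those 4 are the full class: yLEU, yLEW, yMEU, yMEW.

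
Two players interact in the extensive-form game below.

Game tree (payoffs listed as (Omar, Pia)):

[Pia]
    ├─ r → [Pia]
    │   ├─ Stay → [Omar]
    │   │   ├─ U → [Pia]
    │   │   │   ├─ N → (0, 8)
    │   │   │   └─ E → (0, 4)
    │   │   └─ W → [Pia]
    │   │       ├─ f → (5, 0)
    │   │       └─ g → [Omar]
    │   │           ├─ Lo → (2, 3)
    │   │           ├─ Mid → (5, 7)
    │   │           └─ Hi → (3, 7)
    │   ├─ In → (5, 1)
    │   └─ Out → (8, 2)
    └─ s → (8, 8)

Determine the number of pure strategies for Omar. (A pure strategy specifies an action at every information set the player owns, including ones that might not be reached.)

6

Omar owns the node after r-Stay with actions {U, W} — two choices.
Omar owns the node after r-Stay-W-g with actions {Lo, Mid, Hi} — three choices.
A pure strategy fixes one action at each information set independently, so the count is the product 2 × 3 = 6.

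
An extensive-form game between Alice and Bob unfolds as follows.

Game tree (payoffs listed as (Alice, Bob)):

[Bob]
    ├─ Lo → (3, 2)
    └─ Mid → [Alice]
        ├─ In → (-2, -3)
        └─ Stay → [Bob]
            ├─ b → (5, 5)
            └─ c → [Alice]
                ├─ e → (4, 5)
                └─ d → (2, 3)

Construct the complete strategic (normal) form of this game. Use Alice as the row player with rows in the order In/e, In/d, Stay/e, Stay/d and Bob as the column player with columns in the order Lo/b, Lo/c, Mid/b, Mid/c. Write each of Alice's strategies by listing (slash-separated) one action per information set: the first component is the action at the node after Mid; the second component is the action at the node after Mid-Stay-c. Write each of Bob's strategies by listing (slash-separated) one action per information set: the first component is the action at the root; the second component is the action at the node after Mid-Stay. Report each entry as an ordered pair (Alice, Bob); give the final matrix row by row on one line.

In/e: (3,2) (3,2) (-2,-3) (-2,-3) | In/d: (3,2) (3,2) (-2,-3) (-2,-3) | Stay/e: (3,2) (3,2) (5,5) (4,5) | Stay/d: (3,2) (3,2) (5,5) (2,3)

           Lo/b     Lo/c    Mid/b    Mid/c
  In/e    (3,2)    (3,2)  (-2,-3)  (-2,-3)
  In/d    (3,2)    (3,2)  (-2,-3)  (-2,-3)
Stay/e    (3,2)    (3,2)    (5,5)    (4,5)
Stay/d    (3,2)    (3,2)    (5,5)    (2,3)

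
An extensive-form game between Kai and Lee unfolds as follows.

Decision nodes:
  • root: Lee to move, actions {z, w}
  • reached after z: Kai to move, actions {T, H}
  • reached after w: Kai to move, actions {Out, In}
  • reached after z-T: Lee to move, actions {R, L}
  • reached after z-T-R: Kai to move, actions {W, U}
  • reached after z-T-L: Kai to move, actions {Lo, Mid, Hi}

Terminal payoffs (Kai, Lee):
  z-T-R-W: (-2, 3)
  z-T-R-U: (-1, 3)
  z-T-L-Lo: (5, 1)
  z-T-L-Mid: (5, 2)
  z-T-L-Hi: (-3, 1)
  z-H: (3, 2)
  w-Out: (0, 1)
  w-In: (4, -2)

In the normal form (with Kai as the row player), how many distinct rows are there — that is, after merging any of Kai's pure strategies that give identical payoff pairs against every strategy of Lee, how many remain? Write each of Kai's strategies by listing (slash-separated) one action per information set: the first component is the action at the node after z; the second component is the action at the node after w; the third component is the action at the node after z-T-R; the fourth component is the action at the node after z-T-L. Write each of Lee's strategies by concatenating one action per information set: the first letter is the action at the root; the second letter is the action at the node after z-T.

Kai has 24 pure strategies: T/Out/W/Lo, T/Out/W/Mid, T/Out/W/Hi, T/Out/U/Lo, T/Out/U/Mid, T/Out/U/Hi, T/In/W/Lo, T/In/W/Mid, T/In/W/Hi, T/In/U/Lo, T/In/U/Mid, T/In/U/Hi, H/Out/W/Lo, H/Out/W/Mid, H/Out/W/Hi, H/Out/U/Lo, H/Out/U/Mid, H/Out/U/Hi, H/In/W/Lo, H/In/W/Mid, H/In/W/Hi, H/In/U/Lo, H/In/U/Mid, H/In/U/Hi. Columns: zR, zL, wR, wL.
{T/Out/W/Lo} → row (-2,3) (5,1) (0,1) (0,1)
{T/Out/W/Mid} → row (-2,3) (5,2) (0,1) (0,1)
{T/Out/W/Hi} → row (-2,3) (-3,1) (0,1) (0,1)
{T/Out/U/Lo} → row (-1,3) (5,1) (0,1) (0,1)
{T/Out/U/Mid} → row (-1,3) (5,2) (0,1) (0,1)
{T/Out/U/Hi} → row (-1,3) (-3,1) (0,1) (0,1)
{T/In/W/Lo} → row (-2,3) (5,1) (4,-2) (4,-2)
{T/In/W/Mid} → row (-2,3) (5,2) (4,-2) (4,-2)
{T/In/W/Hi} → row (-2,3) (-3,1) (4,-2) (4,-2)
{T/In/U/Lo} → row (-1,3) (5,1) (4,-2) (4,-2)
{T/In/U/Mid} → row (-1,3) (5,2) (4,-2) (4,-2)
{T/In/U/Hi} → row (-1,3) (-3,1) (4,-2) (4,-2)
{H/Out/W/Lo, H/Out/W/Mid, H/Out/W/Hi, H/Out/U/Lo, H/Out/U/Mid, H/Out/U/Hi} → row (3,2) (3,2) (0,1) (0,1)
{H/In/W/Lo, H/In/W/Mid, H/In/W/Hi, H/In/U/Lo, H/In/U/Mid, H/In/U/Hi} → row (3,2) (3,2) (4,-2) (4,-2)
That's 14 distinct rows out of 24 strategies.

14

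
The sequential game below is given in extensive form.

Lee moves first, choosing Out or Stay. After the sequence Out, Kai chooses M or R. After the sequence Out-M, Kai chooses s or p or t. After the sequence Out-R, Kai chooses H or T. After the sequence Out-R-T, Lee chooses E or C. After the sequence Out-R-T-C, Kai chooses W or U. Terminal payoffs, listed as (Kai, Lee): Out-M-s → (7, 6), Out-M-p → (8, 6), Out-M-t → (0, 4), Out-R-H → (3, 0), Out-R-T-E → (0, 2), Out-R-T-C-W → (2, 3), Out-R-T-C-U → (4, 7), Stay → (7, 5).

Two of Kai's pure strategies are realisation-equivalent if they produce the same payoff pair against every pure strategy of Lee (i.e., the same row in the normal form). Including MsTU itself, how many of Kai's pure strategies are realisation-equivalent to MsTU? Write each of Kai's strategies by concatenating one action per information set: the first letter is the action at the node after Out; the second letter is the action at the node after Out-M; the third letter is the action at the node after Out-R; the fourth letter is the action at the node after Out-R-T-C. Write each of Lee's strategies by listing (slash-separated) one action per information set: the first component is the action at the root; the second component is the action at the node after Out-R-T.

4

Row for MsTU (columns Out/E, Out/C, Stay/E, Stay/C): (7,6) (7,6) (7,5) (7,5).
Under MsTU, Kai's choice at the node after Out-R and at the node after Out-R-T-C can never be reached regardless of what Lee does, so varying those choices leaves every outcome unchanged.
Holding the reachable choices fixed and varying the unreachable ones freely already gives 2 × 2 = 4 equivalent strategies.
No other strategy reproduces this row, so those 4 are the full class: MsHW, MsHU, MsTW, MsTU.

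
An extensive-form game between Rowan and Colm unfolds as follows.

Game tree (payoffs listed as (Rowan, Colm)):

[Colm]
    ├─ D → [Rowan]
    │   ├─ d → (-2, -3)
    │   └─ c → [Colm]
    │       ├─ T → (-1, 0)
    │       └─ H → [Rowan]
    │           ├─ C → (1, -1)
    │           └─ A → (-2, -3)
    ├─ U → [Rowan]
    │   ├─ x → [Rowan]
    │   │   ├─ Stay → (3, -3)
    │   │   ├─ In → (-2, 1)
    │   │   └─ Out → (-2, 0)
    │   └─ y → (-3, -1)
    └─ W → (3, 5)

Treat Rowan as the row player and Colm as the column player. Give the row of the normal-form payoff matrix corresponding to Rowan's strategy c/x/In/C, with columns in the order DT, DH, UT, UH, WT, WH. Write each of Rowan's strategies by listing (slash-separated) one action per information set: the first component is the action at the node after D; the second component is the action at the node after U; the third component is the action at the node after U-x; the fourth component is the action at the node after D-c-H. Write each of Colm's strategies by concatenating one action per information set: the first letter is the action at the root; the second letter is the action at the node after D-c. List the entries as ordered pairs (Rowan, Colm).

(-1,0) (1,-1) (-2,1) (-2,1) (3,5) (3,5)

vs DT: Colm plays D → Rowan plays c at [D] → Colm plays T at [D-c] → (-1, 0)
vs DH: Colm plays D → Rowan plays c at [D] → Colm plays H at [D-c] → Rowan plays C at [D-c-H] → (1, -1)
vs UT: Colm plays U → Rowan plays x at [U] → Rowan plays In at [U-x] → (-2, 1)
vs UH: Colm plays U → Rowan plays x at [U] → Rowan plays In at [U-x] → (-2, 1)
vs WT: Colm plays W → (3, 5)
vs WH: Colm plays W → (3, 5)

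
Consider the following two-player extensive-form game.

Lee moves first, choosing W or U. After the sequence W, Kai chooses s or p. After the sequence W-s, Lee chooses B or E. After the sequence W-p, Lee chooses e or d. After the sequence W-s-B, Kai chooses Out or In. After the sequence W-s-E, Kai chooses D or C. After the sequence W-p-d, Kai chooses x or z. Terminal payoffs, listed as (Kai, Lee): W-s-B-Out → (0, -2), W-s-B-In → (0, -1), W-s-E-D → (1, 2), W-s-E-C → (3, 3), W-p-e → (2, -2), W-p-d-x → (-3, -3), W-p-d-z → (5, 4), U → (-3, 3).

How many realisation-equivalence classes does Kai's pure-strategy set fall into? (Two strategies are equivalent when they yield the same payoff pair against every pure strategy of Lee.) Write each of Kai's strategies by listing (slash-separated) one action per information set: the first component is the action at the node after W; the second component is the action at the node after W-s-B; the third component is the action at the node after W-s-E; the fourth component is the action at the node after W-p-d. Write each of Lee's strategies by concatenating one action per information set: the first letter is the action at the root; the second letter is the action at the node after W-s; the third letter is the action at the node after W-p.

Kai has 16 pure strategies: s/Out/D/x, s/Out/D/z, s/Out/C/x, s/Out/C/z, s/In/D/x, s/In/D/z, s/In/C/x, s/In/C/z, p/Out/D/x, p/Out/D/z, p/Out/C/x, p/Out/C/z, p/In/D/x, p/In/D/z, p/In/C/x, p/In/C/z. Columns: WBe, WBd, WEe, WEd, UBe, UBd, UEe, UEd.
{s/Out/D/x, s/Out/D/z} → row (0,-2) (0,-2) (1,2) (1,2) (-3,3) (-3,3) (-3,3) (-3,3)
{s/Out/C/x, s/Out/C/z} → row (0,-2) (0,-2) (3,3) (3,3) (-3,3) (-3,3) (-3,3) (-3,3)
{s/In/D/x, s/In/D/z} → row (0,-1) (0,-1) (1,2) (1,2) (-3,3) (-3,3) (-3,3) (-3,3)
{s/In/C/x, s/In/C/z} → row (0,-1) (0,-1) (3,3) (3,3) (-3,3) (-3,3) (-3,3) (-3,3)
{p/Out/D/x, p/Out/C/x, p/In/D/x, p/In/C/x} → row (2,-2) (-3,-3) (2,-2) (-3,-3) (-3,3) (-3,3) (-3,3) (-3,3)
{p/Out/D/z, p/Out/C/z, p/In/D/z, p/In/C/z} → row (2,-2) (5,4) (2,-2) (5,4) (-3,3) (-3,3) (-3,3) (-3,3)
That's 6 distinct rows out of 16 strategies.

6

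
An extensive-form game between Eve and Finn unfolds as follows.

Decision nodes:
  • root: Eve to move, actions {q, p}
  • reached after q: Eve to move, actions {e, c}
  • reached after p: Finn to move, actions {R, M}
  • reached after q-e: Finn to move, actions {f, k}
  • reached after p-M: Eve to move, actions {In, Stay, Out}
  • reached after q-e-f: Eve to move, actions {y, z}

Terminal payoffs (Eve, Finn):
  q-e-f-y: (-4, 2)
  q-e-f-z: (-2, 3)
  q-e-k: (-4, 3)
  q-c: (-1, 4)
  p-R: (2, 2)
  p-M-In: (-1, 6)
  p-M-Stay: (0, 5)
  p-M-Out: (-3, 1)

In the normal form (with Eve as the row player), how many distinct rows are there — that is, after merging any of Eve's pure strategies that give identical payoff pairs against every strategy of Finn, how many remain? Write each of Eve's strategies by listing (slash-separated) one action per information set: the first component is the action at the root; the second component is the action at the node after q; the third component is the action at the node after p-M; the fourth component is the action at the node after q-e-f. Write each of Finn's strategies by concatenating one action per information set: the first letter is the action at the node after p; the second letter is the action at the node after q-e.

Eve has 24 pure strategies: q/e/In/y, q/e/In/z, q/e/Stay/y, q/e/Stay/z, q/e/Out/y, q/e/Out/z, q/c/In/y, q/c/In/z, q/c/Stay/y, q/c/Stay/z, q/c/Out/y, q/c/Out/z, p/e/In/y, p/e/In/z, p/e/Stay/y, p/e/Stay/z, p/e/Out/y, p/e/Out/z, p/c/In/y, p/c/In/z, p/c/Stay/y, p/c/Stay/z, p/c/Out/y, p/c/Out/z. Columns: Rf, Rk, Mf, Mk.
{q/e/In/y, q/e/Stay/y, q/e/Out/y} → row (-4,2) (-4,3) (-4,2) (-4,3)
{q/e/In/z, q/e/Stay/z, q/e/Out/z} → row (-2,3) (-4,3) (-2,3) (-4,3)
{q/c/In/y, q/c/In/z, q/c/Stay/y, q/c/Stay/z, q/c/Out/y, q/c/Out/z} → row (-1,4) (-1,4) (-1,4) (-1,4)
{p/e/In/y, p/e/In/z, p/c/In/y, p/c/In/z} → row (2,2) (2,2) (-1,6) (-1,6)
{p/e/Stay/y, p/e/Stay/z, p/c/Stay/y, p/c/Stay/z} → row (2,2) (2,2) (0,5) (0,5)
{p/e/Out/y, p/e/Out/z, p/c/Out/y, p/c/Out/z} → row (2,2) (2,2) (-3,1) (-3,1)
That's 6 distinct rows out of 24 strategies.

6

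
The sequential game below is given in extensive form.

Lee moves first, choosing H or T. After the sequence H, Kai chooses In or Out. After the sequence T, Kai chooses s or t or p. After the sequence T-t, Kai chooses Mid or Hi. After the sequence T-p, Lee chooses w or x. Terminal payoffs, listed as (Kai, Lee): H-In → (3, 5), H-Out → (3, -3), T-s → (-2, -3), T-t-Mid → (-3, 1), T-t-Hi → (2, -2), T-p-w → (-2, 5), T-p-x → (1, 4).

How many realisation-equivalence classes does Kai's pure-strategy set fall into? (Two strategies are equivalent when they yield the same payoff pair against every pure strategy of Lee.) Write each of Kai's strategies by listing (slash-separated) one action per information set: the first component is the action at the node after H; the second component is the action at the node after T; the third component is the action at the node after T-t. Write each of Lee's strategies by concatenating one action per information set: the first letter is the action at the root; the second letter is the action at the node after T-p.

Kai has 12 pure strategies: In/s/Mid, In/s/Hi, In/t/Mid, In/t/Hi, In/p/Mid, In/p/Hi, Out/s/Mid, Out/s/Hi, Out/t/Mid, Out/t/Hi, Out/p/Mid, Out/p/Hi. Columns: Hw, Hx, Tw, Tx.
{In/s/Mid, In/s/Hi} → row (3,5) (3,5) (-2,-3) (-2,-3)
{In/t/Mid} → row (3,5) (3,5) (-3,1) (-3,1)
{In/t/Hi} → row (3,5) (3,5) (2,-2) (2,-2)
{In/p/Mid, In/p/Hi} → row (3,5) (3,5) (-2,5) (1,4)
{Out/s/Mid, Out/s/Hi} → row (3,-3) (3,-3) (-2,-3) (-2,-3)
{Out/t/Mid} → row (3,-3) (3,-3) (-3,1) (-3,1)
{Out/t/Hi} → row (3,-3) (3,-3) (2,-2) (2,-2)
{Out/p/Mid, Out/p/Hi} → row (3,-3) (3,-3) (-2,5) (1,4)
That's 8 distinct rows out of 12 strategies.

8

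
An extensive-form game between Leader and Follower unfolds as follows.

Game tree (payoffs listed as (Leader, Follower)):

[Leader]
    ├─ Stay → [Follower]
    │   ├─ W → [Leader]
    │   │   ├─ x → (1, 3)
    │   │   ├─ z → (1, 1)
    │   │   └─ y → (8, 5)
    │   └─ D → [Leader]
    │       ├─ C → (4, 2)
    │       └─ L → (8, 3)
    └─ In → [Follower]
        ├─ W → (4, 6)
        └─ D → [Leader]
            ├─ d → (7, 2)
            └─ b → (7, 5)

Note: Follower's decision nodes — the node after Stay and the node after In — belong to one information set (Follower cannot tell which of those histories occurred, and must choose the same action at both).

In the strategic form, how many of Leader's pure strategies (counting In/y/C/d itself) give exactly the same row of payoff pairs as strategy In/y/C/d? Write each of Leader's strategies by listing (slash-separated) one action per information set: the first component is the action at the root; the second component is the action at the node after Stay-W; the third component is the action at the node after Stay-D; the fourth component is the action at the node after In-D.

Row for In/y/C/d (columns W, D): (4,6) (7,2).
Under In/y/C/d, Leader's choice at the node after Stay-W and at the node after Stay-D can never be reached regardless of what Follower does, so varying those choices leaves every outcome unchanged.
Holding the reachable choices fixed and varying the unreachable ones freely already gives 3 × 2 = 6 equivalent strategies.
No other strategy reproduces this row, so those 6 are the full class: In/x/C/d, In/x/L/d, In/z/C/d, In/z/L/d, In/y/C/d, In/y/L/d.

6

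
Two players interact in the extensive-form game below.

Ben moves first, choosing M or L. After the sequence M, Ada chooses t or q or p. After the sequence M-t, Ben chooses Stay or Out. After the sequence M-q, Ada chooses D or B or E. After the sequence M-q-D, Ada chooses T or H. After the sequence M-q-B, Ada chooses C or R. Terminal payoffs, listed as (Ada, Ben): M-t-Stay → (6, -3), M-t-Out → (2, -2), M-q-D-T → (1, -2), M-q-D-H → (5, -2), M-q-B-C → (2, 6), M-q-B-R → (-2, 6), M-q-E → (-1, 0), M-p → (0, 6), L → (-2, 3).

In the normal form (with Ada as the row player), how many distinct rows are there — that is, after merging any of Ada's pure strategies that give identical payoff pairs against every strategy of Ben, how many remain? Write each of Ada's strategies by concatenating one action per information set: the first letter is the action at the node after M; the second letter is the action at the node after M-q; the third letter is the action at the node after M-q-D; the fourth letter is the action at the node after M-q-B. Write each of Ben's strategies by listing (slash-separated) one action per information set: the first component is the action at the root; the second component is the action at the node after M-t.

Ada has 36 pure strategies: tDTC, tDTR, tDHC, tDHR, tBTC, tBTR, tBHC, tBHR, tETC, tETR, tEHC, tEHR, qDTC, qDTR, qDHC, qDHR, qBTC, qBTR, qBHC, qBHR, qETC, qETR, qEHC, qEHR, pDTC, pDTR, pDHC, pDHR, pBTC, pBTR, pBHC, pBHR, pETC, pETR, pEHC, pEHR. Columns: M/Stay, M/Out, L/Stay, L/Out.
{tDTC, tDTR, tDHC, tDHR, tBTC, tBTR, tBHC, tBHR, tETC, tETR, tEHC, tEHR} → row (6,-3) (2,-2) (-2,3) (-2,3)
{qDTC, qDTR} → row (1,-2) (1,-2) (-2,3) (-2,3)
{qDHC, qDHR} → row (5,-2) (5,-2) (-2,3) (-2,3)
{qBTC, qBHC} → row (2,6) (2,6) (-2,3) (-2,3)
{qBTR, qBHR} → row (-2,6) (-2,6) (-2,3) (-2,3)
{qETC, qETR, qEHC, qEHR} → row (-1,0) (-1,0) (-2,3) (-2,3)
{pDTC, pDTR, pDHC, pDHR, pBTC, pBTR, pBHC, pBHR, pETC, pETR, pEHC, pEHR} → row (0,6) (0,6) (-2,3) (-2,3)
That's 7 distinct rows out of 36 strategies.

7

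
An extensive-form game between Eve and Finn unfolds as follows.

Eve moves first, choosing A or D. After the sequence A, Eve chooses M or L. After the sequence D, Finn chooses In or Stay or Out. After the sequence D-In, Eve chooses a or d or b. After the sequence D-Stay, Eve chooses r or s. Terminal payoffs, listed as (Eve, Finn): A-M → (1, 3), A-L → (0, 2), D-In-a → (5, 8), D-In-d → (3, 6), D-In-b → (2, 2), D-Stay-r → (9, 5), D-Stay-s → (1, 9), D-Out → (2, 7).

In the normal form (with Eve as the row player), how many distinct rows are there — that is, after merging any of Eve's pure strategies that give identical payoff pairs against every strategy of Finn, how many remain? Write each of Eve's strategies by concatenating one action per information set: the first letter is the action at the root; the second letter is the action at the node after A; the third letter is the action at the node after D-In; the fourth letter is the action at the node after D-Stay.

8

Eve has 24 pure strategies: AMar, AMas, AMdr, AMds, AMbr, AMbs, ALar, ALas, ALdr, ALds, ALbr, ALbs, DMar, DMas, DMdr, DMds, DMbr, DMbs, DLar, DLas, DLdr, DLds, DLbr, DLbs. Columns: In, Stay, Out.
{AMar, AMas, AMdr, AMds, AMbr, AMbs} → row (1,3) (1,3) (1,3)
{ALar, ALas, ALdr, ALds, ALbr, ALbs} → row (0,2) (0,2) (0,2)
{DMar, DLar} → row (5,8) (9,5) (2,7)
{DMas, DLas} → row (5,8) (1,9) (2,7)
{DMdr, DLdr} → row (3,6) (9,5) (2,7)
{DMds, DLds} → row (3,6) (1,9) (2,7)
{DMbr, DLbr} → row (2,2) (9,5) (2,7)
{DMbs, DLbs} → row (2,2) (1,9) (2,7)
That's 8 distinct rows out of 24 strategies.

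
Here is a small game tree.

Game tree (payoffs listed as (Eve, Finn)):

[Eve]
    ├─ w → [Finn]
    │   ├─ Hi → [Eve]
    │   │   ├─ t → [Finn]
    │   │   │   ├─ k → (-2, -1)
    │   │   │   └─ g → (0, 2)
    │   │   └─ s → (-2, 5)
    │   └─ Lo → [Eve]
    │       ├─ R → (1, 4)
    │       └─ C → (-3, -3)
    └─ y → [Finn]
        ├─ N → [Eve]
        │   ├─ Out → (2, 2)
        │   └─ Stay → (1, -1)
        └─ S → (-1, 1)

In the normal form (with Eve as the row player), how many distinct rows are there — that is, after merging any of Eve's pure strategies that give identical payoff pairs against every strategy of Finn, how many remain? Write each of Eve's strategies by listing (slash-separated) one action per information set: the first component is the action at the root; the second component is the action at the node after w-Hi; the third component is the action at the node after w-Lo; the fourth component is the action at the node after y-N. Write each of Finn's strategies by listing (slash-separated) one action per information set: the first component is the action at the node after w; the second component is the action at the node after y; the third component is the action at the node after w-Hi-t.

6

Eve has 16 pure strategies: w/t/R/Out, w/t/R/Stay, w/t/C/Out, w/t/C/Stay, w/s/R/Out, w/s/R/Stay, w/s/C/Out, w/s/C/Stay, y/t/R/Out, y/t/R/Stay, y/t/C/Out, y/t/C/Stay, y/s/R/Out, y/s/R/Stay, y/s/C/Out, y/s/C/Stay. Columns: Hi/N/k, Hi/N/g, Hi/S/k, Hi/S/g, Lo/N/k, Lo/N/g, Lo/S/k, Lo/S/g.
{w/t/R/Out, w/t/R/Stay} → row (-2,-1) (0,2) (-2,-1) (0,2) (1,4) (1,4) (1,4) (1,4)
{w/t/C/Out, w/t/C/Stay} → row (-2,-1) (0,2) (-2,-1) (0,2) (-3,-3) (-3,-3) (-3,-3) (-3,-3)
{w/s/R/Out, w/s/R/Stay} → row (-2,5) (-2,5) (-2,5) (-2,5) (1,4) (1,4) (1,4) (1,4)
{w/s/C/Out, w/s/C/Stay} → row (-2,5) (-2,5) (-2,5) (-2,5) (-3,-3) (-3,-3) (-3,-3) (-3,-3)
{y/t/R/Out, y/t/C/Out, y/s/R/Out, y/s/C/Out} → row (2,2) (2,2) (-1,1) (-1,1) (2,2) (2,2) (-1,1) (-1,1)
{y/t/R/Stay, y/t/C/Stay, y/s/R/Stay, y/s/C/Stay} → row (1,-1) (1,-1) (-1,1) (-1,1) (1,-1) (1,-1) (-1,1) (-1,1)
That's 6 distinct rows out of 16 strategies.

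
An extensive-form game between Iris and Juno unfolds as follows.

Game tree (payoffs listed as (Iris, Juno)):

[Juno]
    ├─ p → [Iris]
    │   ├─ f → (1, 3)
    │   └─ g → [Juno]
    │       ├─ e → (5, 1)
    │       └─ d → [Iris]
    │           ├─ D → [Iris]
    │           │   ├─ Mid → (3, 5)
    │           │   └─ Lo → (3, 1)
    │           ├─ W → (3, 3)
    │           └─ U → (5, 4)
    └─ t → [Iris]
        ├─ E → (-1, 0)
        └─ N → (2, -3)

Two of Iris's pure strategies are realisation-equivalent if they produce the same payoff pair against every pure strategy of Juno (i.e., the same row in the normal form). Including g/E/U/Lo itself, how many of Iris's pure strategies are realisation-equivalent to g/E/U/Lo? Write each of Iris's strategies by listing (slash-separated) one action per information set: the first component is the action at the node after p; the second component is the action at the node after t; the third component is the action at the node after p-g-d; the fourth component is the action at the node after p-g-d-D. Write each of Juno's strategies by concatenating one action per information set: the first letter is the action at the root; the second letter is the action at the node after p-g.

Row for g/E/U/Lo (columns pe, pd, te, td): (5,1) (5,4) (-1,0) (-1,0).
Under g/E/U/Lo, Iris's choice at the node after p-g-d-D can never be reached regardless of what Juno does, so varying those choices leaves every outcome unchanged.
Holding the reachable choices fixed and varying the unreachable one freely already gives 2 equivalent strategies.
No other strategy reproduces this row, so those 2 are the full class: g/E/U/Mid, g/E/U/Lo.

2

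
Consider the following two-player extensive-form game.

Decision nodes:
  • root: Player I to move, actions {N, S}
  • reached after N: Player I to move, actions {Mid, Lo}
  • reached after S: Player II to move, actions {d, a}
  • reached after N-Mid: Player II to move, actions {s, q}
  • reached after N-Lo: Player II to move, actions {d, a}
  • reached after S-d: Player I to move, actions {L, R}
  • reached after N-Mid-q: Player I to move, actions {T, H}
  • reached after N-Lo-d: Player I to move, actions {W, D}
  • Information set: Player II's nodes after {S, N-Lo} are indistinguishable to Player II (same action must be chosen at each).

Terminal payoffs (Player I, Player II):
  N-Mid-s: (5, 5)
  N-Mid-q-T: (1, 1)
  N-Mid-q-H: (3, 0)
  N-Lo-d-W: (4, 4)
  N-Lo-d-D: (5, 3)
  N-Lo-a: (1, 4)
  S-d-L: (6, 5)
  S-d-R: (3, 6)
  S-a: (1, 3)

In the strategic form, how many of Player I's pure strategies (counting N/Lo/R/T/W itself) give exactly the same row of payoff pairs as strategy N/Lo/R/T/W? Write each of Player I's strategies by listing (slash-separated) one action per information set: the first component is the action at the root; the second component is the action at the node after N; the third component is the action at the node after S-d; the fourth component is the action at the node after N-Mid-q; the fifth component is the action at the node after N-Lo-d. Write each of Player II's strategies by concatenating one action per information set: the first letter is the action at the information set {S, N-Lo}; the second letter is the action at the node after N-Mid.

Row for N/Lo/R/T/W (columns ds, dq, as, aq): (4,4) (4,4) (1,4) (1,4).
Under N/Lo/R/T/W, Player I's choice at the node after S-d and at the node after N-Mid-q can never be reached regardless of what Player II does, so varying those choices leaves every outcome unchanged.
Holding the reachable choices fixed and varying the unreachable ones freely already gives 2 × 2 = 4 equivalent strategies.
No other strategy reproduces this row, so those 4 are the full class: N/Lo/L/T/W, N/Lo/L/H/W, N/Lo/R/T/W, N/Lo/R/H/W.

4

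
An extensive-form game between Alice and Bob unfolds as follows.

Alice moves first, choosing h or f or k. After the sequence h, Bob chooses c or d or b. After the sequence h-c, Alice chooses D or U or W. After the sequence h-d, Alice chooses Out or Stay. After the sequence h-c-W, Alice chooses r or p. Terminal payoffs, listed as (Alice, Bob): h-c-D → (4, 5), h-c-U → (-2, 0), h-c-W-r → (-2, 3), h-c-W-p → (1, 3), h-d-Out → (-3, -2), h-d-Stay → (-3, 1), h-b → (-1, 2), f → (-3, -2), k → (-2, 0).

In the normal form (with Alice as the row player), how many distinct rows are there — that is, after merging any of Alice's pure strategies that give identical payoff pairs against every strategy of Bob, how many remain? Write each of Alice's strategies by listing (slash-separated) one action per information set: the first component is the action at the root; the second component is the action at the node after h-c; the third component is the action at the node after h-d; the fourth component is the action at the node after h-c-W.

10

Alice has 36 pure strategies: h/D/Out/r, h/D/Out/p, h/D/Stay/r, h/D/Stay/p, h/U/Out/r, h/U/Out/p, h/U/Stay/r, h/U/Stay/p, h/W/Out/r, h/W/Out/p, h/W/Stay/r, h/W/Stay/p, f/D/Out/r, f/D/Out/p, f/D/Stay/r, f/D/Stay/p, f/U/Out/r, f/U/Out/p, f/U/Stay/r, f/U/Stay/p, f/W/Out/r, f/W/Out/p, f/W/Stay/r, f/W/Stay/p, k/D/Out/r, k/D/Out/p, k/D/Stay/r, k/D/Stay/p, k/U/Out/r, k/U/Out/p, k/U/Stay/r, k/U/Stay/p, k/W/Out/r, k/W/Out/p, k/W/Stay/r, k/W/Stay/p. Columns: c, d, b.
{h/D/Out/r, h/D/Out/p} → row (4,5) (-3,-2) (-1,2)
{h/D/Stay/r, h/D/Stay/p} → row (4,5) (-3,1) (-1,2)
{h/U/Out/r, h/U/Out/p} → row (-2,0) (-3,-2) (-1,2)
{h/U/Stay/r, h/U/Stay/p} → row (-2,0) (-3,1) (-1,2)
{h/W/Out/r} → row (-2,3) (-3,-2) (-1,2)
{h/W/Out/p} → row (1,3) (-3,-2) (-1,2)
{h/W/Stay/r} → row (-2,3) (-3,1) (-1,2)
{h/W/Stay/p} → row (1,3) (-3,1) (-1,2)
{f/D/Out/r, f/D/Out/p, f/D/Stay/r, f/D/Stay/p, f/U/Out/r, f/U/Out/p, f/U/Stay/r, f/U/Stay/p, f/W/Out/r, f/W/Out/p, f/W/Stay/r, f/W/Stay/p} → row (-3,-2) (-3,-2) (-3,-2)
{k/D/Out/r, k/D/Out/p, k/D/Stay/r, k/D/Stay/p, k/U/Out/r, k/U/Out/p, k/U/Stay/r, k/U/Stay/p, k/W/Out/r, k/W/Out/p, k/W/Stay/r, k/W/Stay/p} → row (-2,0) (-2,0) (-2,0)
That's 10 distinct rows out of 36 strategies.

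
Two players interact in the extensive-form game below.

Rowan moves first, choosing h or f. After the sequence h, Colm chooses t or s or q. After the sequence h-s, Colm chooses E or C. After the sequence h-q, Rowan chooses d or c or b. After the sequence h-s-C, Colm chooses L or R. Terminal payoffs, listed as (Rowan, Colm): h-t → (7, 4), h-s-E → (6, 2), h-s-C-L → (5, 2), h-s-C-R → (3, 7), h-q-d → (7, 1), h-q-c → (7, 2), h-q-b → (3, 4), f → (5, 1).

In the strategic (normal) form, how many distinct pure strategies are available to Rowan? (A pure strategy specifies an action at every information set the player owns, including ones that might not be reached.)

Rowan owns the root with actions {h, f} — two choices.
Rowan owns the node after h-q with actions {d, c, b} — three choices.
A pure strategy fixes one action at each information set independently, so the count is the product 2 × 3 = 6.
(For reference, Colm has 12 pure strategies, giving a 6×12 normal-form matrix.)

6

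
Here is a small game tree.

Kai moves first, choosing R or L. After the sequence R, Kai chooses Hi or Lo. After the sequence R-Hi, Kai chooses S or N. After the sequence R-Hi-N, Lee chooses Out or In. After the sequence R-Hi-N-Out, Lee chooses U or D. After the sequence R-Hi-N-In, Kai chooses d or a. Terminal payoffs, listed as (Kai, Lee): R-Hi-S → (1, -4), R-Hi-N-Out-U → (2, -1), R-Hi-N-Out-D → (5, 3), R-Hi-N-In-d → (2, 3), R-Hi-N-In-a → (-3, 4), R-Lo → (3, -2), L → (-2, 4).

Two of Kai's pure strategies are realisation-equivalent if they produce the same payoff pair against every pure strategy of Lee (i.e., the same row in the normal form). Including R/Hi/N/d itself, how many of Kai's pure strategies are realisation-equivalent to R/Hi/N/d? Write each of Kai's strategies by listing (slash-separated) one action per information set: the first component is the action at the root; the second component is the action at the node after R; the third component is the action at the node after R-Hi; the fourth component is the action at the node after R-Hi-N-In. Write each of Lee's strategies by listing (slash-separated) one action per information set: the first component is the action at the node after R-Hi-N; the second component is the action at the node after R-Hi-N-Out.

Row for R/Hi/N/d (columns Out/U, Out/D, In/U, In/D): (2,-1) (5,3) (2,3) (2,3).
Every one of Kai's information sets is on the play path for some reply by Lee when Kai follows R/Hi/N/d.
Changing the action at any of them therefore changes at least one column, so only R/Hi/N/d itself gives this row.

1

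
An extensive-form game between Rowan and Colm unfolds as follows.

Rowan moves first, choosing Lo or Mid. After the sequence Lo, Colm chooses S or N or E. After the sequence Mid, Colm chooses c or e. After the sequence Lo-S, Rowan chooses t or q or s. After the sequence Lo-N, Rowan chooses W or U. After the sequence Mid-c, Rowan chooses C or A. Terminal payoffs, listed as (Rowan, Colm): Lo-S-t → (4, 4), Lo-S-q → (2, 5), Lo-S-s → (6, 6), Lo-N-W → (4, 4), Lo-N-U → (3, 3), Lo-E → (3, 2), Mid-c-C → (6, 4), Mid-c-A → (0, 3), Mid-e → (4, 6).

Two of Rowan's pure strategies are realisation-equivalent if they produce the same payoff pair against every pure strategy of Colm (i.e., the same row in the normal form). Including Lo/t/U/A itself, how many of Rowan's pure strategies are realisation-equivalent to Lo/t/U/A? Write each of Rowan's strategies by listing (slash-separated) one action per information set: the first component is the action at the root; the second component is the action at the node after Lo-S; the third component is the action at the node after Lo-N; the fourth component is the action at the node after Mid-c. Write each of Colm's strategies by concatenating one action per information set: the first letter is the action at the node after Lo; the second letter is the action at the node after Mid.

2

Row for Lo/t/U/A (columns Sc, Se, Nc, Ne, Ec, Ee): (4,4) (4,4) (3,3) (3,3) (3,2) (3,2).
Under Lo/t/U/A, Rowan's choice at the node after Mid-c can never be reached regardless of what Colm does, so varying those choices leaves every outcome unchanged.
Holding the reachable choices fixed and varying the unreachable one freely already gives 2 equivalent strategies.
No other strategy reproduces this row, so those 2 are the full class: Lo/t/U/C, Lo/t/U/A.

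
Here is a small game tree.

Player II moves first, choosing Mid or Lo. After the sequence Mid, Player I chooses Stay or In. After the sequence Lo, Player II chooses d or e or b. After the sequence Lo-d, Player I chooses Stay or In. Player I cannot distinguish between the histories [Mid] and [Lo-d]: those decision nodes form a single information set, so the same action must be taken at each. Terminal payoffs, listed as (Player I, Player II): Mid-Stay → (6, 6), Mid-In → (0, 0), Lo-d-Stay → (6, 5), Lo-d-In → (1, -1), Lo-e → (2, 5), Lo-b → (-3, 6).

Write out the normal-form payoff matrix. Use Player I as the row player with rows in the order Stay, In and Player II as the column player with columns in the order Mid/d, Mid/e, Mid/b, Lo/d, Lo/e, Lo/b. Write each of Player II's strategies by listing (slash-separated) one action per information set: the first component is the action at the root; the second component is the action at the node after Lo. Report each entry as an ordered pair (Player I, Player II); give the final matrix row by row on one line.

Stay: (6,6) (6,6) (6,6) (6,5) (2,5) (-3,6) | In: (0,0) (0,0) (0,0) (1,-1) (2,5) (-3,6)

Row Stay: Mid/d→(6,6), Mid/e→(6,6), Mid/b→(6,6), Lo/d→(6,5), Lo/e→(2,5), Lo/b→(-3,6)
Row In: Mid/d→(0,0), Mid/e→(0,0), Mid/b→(0,0), Lo/d→(1,-1), Lo/e→(2,5), Lo/b→(-3,6)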